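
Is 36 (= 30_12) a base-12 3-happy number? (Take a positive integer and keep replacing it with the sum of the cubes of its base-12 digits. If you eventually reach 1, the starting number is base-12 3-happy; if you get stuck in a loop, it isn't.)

base-12 3-happy

36 = (3,0)_12 → 3³ + 0³ = 27 + 0 = 27
27 = (2,3)_12 → 2³ + 3³ = 8 + 27 = 35
35 = (2,11)_12 → 2³ + 11³ = 8 + 1331 = 1339
1339 = (9,3,7)_12 → 9³ + 3³ + 7³ = 729 + 27 + 343 = 1099
1099 = (7,7,7)_12 → 7³ + 7³ + 7³ = 343 + 343 + 343 = 1029
1029 = (7,1,9)_12 → 7³ + 1³ + 9³ = 343 + 1 + 729 = 1073
1073 = (7,5,5)_12 → 7³ + 5³ + 5³ = 343 + 125 + 125 = 593
593 = (4,1,5)_12 → 4³ + 1³ + 5³ = 64 + 1 + 125 = 190
190 = (1,3,10)_12 → 1³ + 3³ + 10³ = 1 + 27 + 1000 = 1028
1028 = (7,1,8)_12 → 7³ + 1³ + 8³ = 343 + 1 + 512 = 856
856 = (5,11,4)_12 → 5³ + 11³ + 4³ = 125 + 1331 + 64 = 1520
1520 = (10,6,8)_12 → 10³ + 6³ + 8³ = 1000 + 216 + 512 = 1728
1728 = (1,0,0,0)_12 → 1³ + 0³ + 0³ + 0³ = 1 + 0 + 0 + 0 = 1  — reached 1.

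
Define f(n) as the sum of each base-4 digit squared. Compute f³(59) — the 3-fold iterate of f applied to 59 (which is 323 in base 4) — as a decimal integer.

59 = (3,2,3)_4 → 3² + 2² + 3² = 22
22 = (1,1,2)_4 → 1² + 1² + 2² = 6
6 = (1,2)_4 → 1² + 2² = 5

5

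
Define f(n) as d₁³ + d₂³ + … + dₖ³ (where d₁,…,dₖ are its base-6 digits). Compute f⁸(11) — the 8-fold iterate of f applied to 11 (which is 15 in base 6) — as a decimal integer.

11 = (1,5)_6 → 1³ + 5³ = 1 + 125 = 126
126 = (3,3,0)_6 → 3³ + 3³ + 0³ = 27 + 27 + 0 = 54
54 = (1,3,0)_6 → 1³ + 3³ + 0³ = 1 + 27 + 0 = 28
28 = (4,4)_6 → 4³ + 4³ = 64 + 64 = 128
128 = (3,3,2)_6 → 3³ + 3³ + 2³ = 27 + 27 + 8 = 62
62 = (1,4,2)_6 → 1³ + 4³ + 2³ = 1 + 64 + 8 = 73
73 = (2,0,1)_6 → 2³ + 0³ + 1³ = 8 + 0 + 1 = 9
9 = (1,3)_6 → 1³ + 3³ = 1 + 27 = 28

28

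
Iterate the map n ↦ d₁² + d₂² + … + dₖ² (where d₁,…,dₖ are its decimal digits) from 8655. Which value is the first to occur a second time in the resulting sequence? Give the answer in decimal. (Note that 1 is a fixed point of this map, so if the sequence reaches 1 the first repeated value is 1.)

8655 → 8² + 6² + 5² + 5² = 150
150 → 1² + 5² + 0² = 26
26 → 2² + 6² = 40
40 → 4² + 0² = 16
16 → 1² + 6² = 37
37 → 3² + 7² = 58
58 → 5² + 8² = 89
89 → 8² + 9² = 145
145 → 1² + 4² + 5² = 42
42 → 4² + 2² = 20
20 → 2² + 0² = 4
4 → 4² = 16  — 16 already appeared earlier.

16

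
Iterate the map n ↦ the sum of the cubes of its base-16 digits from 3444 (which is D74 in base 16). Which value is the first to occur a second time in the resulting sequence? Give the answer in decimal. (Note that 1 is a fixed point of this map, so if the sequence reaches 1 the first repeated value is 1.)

3444 = (13,7,4)_16 → 13³ + 7³ + 4³ = 2604
2604 = (10,2,12)_16 → 10³ + 2³ + 12³ = 2736
2736 = (10,11,0)_16 → 10³ + 11³ + 0³ = 2331
2331 = (9,1,11)_16 → 9³ + 1³ + 11³ = 2061
2061 = (8,0,13)_16 → 8³ + 0³ + 13³ = 2709
2709 = (10,9,5)_16 → 10³ + 9³ + 5³ = 1854
1854 = (7,3,14)_16 → 7³ + 3³ + 14³ = 3114
3114 = (12,2,10)_16 → 12³ + 2³ + 10³ = 2736  — 2736 already appeared earlier.

2736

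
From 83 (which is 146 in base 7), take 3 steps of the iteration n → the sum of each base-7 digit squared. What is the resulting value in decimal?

83 = (1,4,6)_7 → 53
53 = (1,0,4)_7 → 17
17 = (2,3)_7 → 13

13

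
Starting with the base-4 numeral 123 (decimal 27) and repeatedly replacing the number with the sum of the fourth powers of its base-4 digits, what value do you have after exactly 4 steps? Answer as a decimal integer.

27 = (1,2,3)_4 → 1⁴ + 2⁴ + 3⁴ = 1 + 16 + 81 = 98
98 = (1,2,0,2)_4 → 1⁴ + 2⁴ + 0⁴ + 2⁴ = 1 + 16 + 0 + 16 = 33
33 = (2,0,1)_4 → 2⁴ + 0⁴ + 1⁴ = 16 + 0 + 1 = 17
17 = (1,0,1)_4 → 1⁴ + 0⁴ + 1⁴ = 1 + 0 + 1 = 2

2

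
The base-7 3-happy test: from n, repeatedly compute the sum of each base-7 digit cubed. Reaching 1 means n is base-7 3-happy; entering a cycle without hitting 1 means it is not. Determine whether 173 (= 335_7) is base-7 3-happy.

173 = (3,3,5)_7 → 3³ + 3³ + 5³ = 27 + 27 + 125 = 179
179 = (3,4,4)_7 → 3³ + 4³ + 4³ = 27 + 64 + 64 = 155
155 = (3,1,1)_7 → 3³ + 1³ + 1³ = 27 + 1 + 1 = 29
29 = (4,1)_7 → 4³ + 1³ = 64 + 1 = 65
65 = (1,2,2)_7 → 1³ + 2³ + 2³ = 1 + 8 + 8 = 17
17 = (2,3)_7 → 2³ + 3³ = 8 + 27 = 35
35 = (5,0)_7 → 5³ + 0³ = 125 + 0 = 125
125 = (2,3,6)_7 → 2³ + 3³ + 6³ = 8 + 27 + 216 = 251
251 = (5,0,6)_7 → 5³ + 0³ + 6³ = 125 + 0 + 216 = 341
341 = (6,6,5)_7 → 6³ + 6³ + 5³ = 216 + 216 + 125 = 557
557 = (1,4,2,4)_7 → 1³ + 4³ + 2³ + 4³ = 1 + 64 + 8 + 64 = 137
137 = (2,5,4)_7 → 2³ + 5³ + 4³ = 8 + 125 + 64 = 197
197 = (4,0,1)_7 → 4³ + 0³ + 1³ = 64 + 0 + 1 = 65  — 65 already seen; the sequence cycles without reaching 1.

not base-7 3-happy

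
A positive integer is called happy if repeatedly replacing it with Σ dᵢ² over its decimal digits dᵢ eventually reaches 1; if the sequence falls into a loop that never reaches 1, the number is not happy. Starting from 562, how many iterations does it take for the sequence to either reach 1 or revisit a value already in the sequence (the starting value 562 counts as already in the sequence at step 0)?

562 → 5² + 6² + 2² = 25 + 36 + 4 = 65
65 → 6² + 5² = 36 + 25 = 61
61 → 6² + 1² = 36 + 1 = 37
37 → 3² + 7² = 9 + 49 = 58
58 → 5² + 8² = 25 + 64 = 89
89 → 8² + 9² = 64 + 81 = 145
145 → 1² + 4² + 5² = 1 + 16 + 25 = 42
42 → 4² + 2² = 16 + 4 = 20
20 → 2² + 0² = 4 + 0 = 4
4 → 4² = 16
16 → 1² + 6² = 1 + 36 = 37  — 37 repeats.
That took 11 steps.

11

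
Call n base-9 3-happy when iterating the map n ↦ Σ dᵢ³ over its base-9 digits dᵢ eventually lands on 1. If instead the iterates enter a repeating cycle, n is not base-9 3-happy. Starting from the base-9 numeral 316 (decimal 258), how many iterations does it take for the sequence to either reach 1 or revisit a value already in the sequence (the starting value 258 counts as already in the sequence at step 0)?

3

258 = (3,1,6)_9 → 3³ + 1³ + 6³ = 27 + 1 + 216 = 244
244 = (3,0,1)_9 → 3³ + 0³ + 1³ = 27 + 0 + 1 = 28
28 = (3,1)_9 → 3³ + 1³ = 27 + 1 = 28  — 28 repeats.
That took 3 steps.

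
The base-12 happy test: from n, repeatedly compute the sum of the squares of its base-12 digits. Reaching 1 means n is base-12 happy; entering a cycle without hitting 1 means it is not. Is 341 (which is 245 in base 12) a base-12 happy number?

341 = (2,4,5)_12 → 2² + 4² + 5² = 45
45 = (3,9)_12 → 3² + 9² = 90
90 = (7,6)_12 → 7² + 6² = 85
85 = (7,1)_12 → 7² + 1² = 50
50 = (4,2)_12 → 4² + 2² = 20
20 = (1,8)_12 → 1² + 8² = 65
65 = (5,5)_12 → 5² + 5² = 50  — 50 already seen; the sequence cycles without reaching 1.

not base-12 happy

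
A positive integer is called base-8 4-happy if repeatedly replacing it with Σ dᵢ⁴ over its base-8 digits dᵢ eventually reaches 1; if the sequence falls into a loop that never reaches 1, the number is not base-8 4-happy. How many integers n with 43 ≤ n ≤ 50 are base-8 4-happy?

1

43: 43 → 706 → 98 → 273 → 273  — not base-8 4-happy
44: 44 → 881 → 1923 → 1458 → 2624 → 626 → 1314 → 544 → 257 → 257  — not base-8 4-happy
45: 45 → 1250 → 369 → 1922 → 1393 → 1938 → 1409 → 1313 → 529 → 18 → 32 → 256 → 256  — not base-8 4-happy
46: 46 → 1921 → 1378 → 913 → 1314 → 544 → 257 → 257  — not base-8 4-happy
47: 47 → 3026 → 3058 → 4338 → 1394 → 1953 → 1634 → 354 → 897 → 1298 → 304 → 1552 → 97 → 258 → 272 → 272  — not base-8 4-happy
48: 48 → 1296 → 288 → 512 → 1  — base-8 4-happy
49: 49 → 1297 → 289 → 513 → 2 → 16 → 16  — not base-8 4-happy
50: 50 → 1312 → 528 → 17 → 17  — not base-8 4-happy
base-8 4-happy: 48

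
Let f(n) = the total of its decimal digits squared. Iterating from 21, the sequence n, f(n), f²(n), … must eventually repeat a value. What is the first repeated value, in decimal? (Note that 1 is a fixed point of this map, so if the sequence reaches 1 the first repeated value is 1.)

21 → 2² + 1² = 5
5 → 5² = 25
25 → 2² + 5² = 29
29 → 2² + 9² = 85
85 → 8² + 5² = 89
89 → 8² + 9² = 145
145 → 1² + 4² + 5² = 42
42 → 4² + 2² = 20
20 → 2² + 0² = 4
4 → 4² = 16
16 → 1² + 6² = 37
37 → 3² + 7² = 58
58 → 5² + 8² = 89  — 89 already appeared earlier.

89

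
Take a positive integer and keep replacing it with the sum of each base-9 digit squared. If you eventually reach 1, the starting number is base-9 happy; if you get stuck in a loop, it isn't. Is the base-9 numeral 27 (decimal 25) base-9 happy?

25 = (2,7)_9 → 53
53 = (5,8)_9 → 89
89 = (1,0,8)_9 → 65
65 = (7,2)_9 → 53  — 53 already seen; the sequence cycles without reaching 1.

not base-9 happy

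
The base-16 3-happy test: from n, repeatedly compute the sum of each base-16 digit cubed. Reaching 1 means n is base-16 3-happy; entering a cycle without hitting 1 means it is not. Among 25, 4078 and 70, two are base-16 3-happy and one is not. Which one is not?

25: 25 → 730 → 3205 → 2365 → 2953 → 2572 → 2728 → 2512 → 2926 → 4291 → 1756 → 4141 → 2206 → 3985 → 4105 → 730  — repeats 730 (not base-16 3-happy)
4078: 4078 → 8863 → 4120 → 514 → 16 → 1  — reaches 1 (base-16 3-happy)
70: 70 → 280 → 514 → 16 → 1  — reaches 1 (base-16 3-happy)

25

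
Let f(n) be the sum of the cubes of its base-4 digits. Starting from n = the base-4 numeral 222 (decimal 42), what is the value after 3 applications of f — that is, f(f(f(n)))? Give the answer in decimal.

42 = (2,2,2)_4 → 24
24 = (1,2,0)_4 → 9
9 = (2,1)_4 → 9

9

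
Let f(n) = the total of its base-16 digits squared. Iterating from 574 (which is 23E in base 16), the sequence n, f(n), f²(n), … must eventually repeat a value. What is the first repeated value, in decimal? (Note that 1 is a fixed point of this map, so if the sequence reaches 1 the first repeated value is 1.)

574 = (2,3,14)_16 → 2² + 3² + 14² = 209
209 = (13,1)_16 → 13² + 1² = 170
170 = (10,10)_16 → 10² + 10² = 200
200 = (12,8)_16 → 12² + 8² = 208
208 = (13,0)_16 → 13² + 0² = 169
169 = (10,9)_16 → 10² + 9² = 181
181 = (11,5)_16 → 11² + 5² = 146
146 = (9,2)_16 → 9² + 2² = 85
85 = (5,5)_16 → 5² + 5² = 50
50 = (3,2)_16 → 3² + 2² = 13
13 = (13)_16 → 13² = 169  — 169 already appeared earlier.

169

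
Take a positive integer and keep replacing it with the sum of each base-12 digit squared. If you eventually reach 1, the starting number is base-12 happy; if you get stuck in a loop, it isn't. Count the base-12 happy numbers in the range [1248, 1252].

1248: 1248 → 128 → 164 → 66 → 61 → 26 → 8 → 64 → 41 → 34 → 104 → 128  (repeats 128)
1249: 1249 → 129 → 181 → 11 → 121 → 101 → 89 → 74 → 40 → 25 → 5 → 25  (repeats 25)
1250: 1250 → 132 → 121 → 101 → 89 → 74 → 40 → 25 → 5 → 25  (repeats 25)
1251: 1251 → 137 → 146 → 5 → 25 → 5  (repeats 5)
1252: 1252 → 144 → 1  (reaches 1)
base-12 happy: 1252

1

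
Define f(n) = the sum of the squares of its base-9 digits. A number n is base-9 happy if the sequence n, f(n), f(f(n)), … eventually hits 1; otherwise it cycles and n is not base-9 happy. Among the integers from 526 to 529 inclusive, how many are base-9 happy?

526: 526 → 68 → 74 → 68  (repeats 68)
527: 527 → 77 → 89 → 65 → 53 → 89  (repeats 89)
528: 528 → 88 → 50 → 50  (repeats 50)
529: 529 → 101 → 9 → 1  (reaches 1)
base-9 happy: 529

1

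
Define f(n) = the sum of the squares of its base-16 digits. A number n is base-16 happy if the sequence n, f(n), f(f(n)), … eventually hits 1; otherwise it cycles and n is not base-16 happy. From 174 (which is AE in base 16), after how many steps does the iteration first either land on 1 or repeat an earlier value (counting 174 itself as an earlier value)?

174 = (10,14)_16 → 296
296 = (1,2,8)_16 → 69
69 = (4,5)_16 → 41
41 = (2,9)_16 → 85
85 = (5,5)_16 → 50
50 = (3,2)_16 → 13
13 = (13)_16 → 169
169 = (10,9)_16 → 181
181 = (11,5)_16 → 146
146 = (9,2)_16 → 85  — 85 repeats.
That took 10 steps.

10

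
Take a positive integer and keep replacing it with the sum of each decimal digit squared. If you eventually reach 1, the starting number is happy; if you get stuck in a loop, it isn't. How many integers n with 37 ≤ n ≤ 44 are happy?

1

37: 37 → 58 → 89 → 145 → 42 → 20 → 4 → 16 → 37  (repeats 37)
38: 38 → 73 → 58 → 89 → 145 → 42 → 20 → 4 → 16 → 37 → 58  (repeats 58)
39: 39 → 90 → 81 → 65 → 61 → 37 → 58 → 89 → 145 → 42 → 20 → 4 → 16 → 37  (repeats 37)
40: 40 → 16 → 37 → 58 → 89 → 145 → 42 → 20 → 4 → 16  (repeats 16)
41: 41 → 17 → 50 → 25 → 29 → 85 → 89 → 145 → 42 → 20 → 4 → 16 → 37 → 58 → 89  (repeats 89)
42: 42 → 20 → 4 → 16 → 37 → 58 → 89 → 145 → 42  (repeats 42)
43: 43 → 25 → 29 → 85 → 89 → 145 → 42 → 20 → 4 → 16 → 37 → 58 → 89  (repeats 89)
44: 44 → 32 → 13 → 10 → 1  (reaches 1)
happy: 44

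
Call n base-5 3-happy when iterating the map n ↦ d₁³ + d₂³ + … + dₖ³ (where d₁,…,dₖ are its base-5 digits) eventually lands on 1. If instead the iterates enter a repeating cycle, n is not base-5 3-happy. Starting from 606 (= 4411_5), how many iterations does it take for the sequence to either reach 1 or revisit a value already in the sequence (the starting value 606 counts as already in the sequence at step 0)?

5

606 = (4,4,1,1)_5 → 4³ + 4³ + 1³ + 1³ = 130
130 = (1,0,1,0)_5 → 1³ + 0³ + 1³ + 0³ = 2
2 = (2)_5 → 2³ = 8
8 = (1,3)_5 → 1³ + 3³ = 28
28 = (1,0,3)_5 → 1³ + 0³ + 3³ = 28  — 28 repeats.
That took 5 steps.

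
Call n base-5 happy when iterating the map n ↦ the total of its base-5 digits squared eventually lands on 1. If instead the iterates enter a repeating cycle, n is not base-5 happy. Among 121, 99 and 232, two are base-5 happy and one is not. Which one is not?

232

121: 121 → 33 → 11 → 5 → 1  — reaches 1 (base-5 happy)
99: 99 → 41 → 11 → 5 → 1  — reaches 1 (base-5 happy)
232: 232 → 22 → 20 → 16 → 10 → 4 → 16  — repeats 16 (not base-5 happy)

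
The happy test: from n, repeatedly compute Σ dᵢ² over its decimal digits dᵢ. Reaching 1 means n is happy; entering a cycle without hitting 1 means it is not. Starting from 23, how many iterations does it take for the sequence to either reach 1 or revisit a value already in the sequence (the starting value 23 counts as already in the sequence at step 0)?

3

23 → 2² + 3² = 13
13 → 1² + 3² = 10
10 → 1² + 0² = 1  — reached 1.
That took 3 steps.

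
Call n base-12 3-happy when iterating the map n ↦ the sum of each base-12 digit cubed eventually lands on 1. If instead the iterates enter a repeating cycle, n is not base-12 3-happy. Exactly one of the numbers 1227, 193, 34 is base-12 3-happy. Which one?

193

1227: 1227 → 755 → 1464 → 1008 → 343 → 415 → 1351 → 1136 → 1855 → 1344 → 793 → 342 → 288 → 8 → 512 → 755  — repeats 755 (not base-12 3-happy)
193: 193 → 66 → 341 → 197 → 190 → 1028 → 856 → 1520 → 1728 → 1  — reaches 1 (base-12 3-happy)
34: 34 → 1008 → 343 → 415 → 1351 → 1136 → 1855 → 1344 → 793 → 342 → 288 → 8 → 512 → 755 → 1464 → 1008  — repeats 1008 (not base-12 3-happy)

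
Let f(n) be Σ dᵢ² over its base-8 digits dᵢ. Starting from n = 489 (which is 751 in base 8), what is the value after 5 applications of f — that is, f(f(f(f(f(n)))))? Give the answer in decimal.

25

489 = (7,5,1)_8 → 7² + 5² + 1² = 75
75 = (1,1,3)_8 → 1² + 1² + 3² = 11
11 = (1,3)_8 → 1² + 3² = 10
10 = (1,2)_8 → 1² + 2² = 5
5 = (5)_8 → 5² = 25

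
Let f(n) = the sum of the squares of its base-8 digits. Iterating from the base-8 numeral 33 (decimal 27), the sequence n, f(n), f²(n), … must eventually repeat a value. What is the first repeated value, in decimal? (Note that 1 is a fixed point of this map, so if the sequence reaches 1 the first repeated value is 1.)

27 = (3,3)_8 → 3² + 3² = 9 + 9 = 18
18 = (2,2)_8 → 2² + 2² = 4 + 4 = 8
8 = (1,0)_8 → 1² + 0² = 1 + 0 = 1  — reached the fixed point 1.
1 → 1, so 1 is the first repeated value.

1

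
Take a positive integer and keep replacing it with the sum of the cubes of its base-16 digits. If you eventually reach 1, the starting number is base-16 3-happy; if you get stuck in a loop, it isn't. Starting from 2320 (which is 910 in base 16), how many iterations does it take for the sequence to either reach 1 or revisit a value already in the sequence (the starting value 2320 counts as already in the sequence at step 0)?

2320 = (9,1,0)_16 → 9³ + 1³ + 0³ = 729 + 1 + 0 = 730
730 = (2,13,10)_16 → 2³ + 13³ + 10³ = 8 + 2197 + 1000 = 3205
3205 = (12,8,5)_16 → 12³ + 8³ + 5³ = 1728 + 512 + 125 = 2365
2365 = (9,3,13)_16 → 9³ + 3³ + 13³ = 729 + 27 + 2197 = 2953
2953 = (11,8,9)_16 → 11³ + 8³ + 9³ = 1331 + 512 + 729 = 2572
2572 = (10,0,12)_16 → 10³ + 0³ + 12³ = 1000 + 0 + 1728 = 2728
2728 = (10,10,8)_16 → 10³ + 10³ + 8³ = 1000 + 1000 + 512 = 2512
2512 = (9,13,0)_16 → 9³ + 13³ + 0³ = 729 + 2197 + 0 = 2926
2926 = (11,6,14)_16 → 11³ + 6³ + 14³ = 1331 + 216 + 2744 = 4291
4291 = (1,0,12,3)_16 → 1³ + 0³ + 12³ + 3³ = 1 + 0 + 1728 + 27 = 1756
1756 = (6,13,12)_16 → 6³ + 13³ + 12³ = 216 + 2197 + 1728 = 4141
4141 = (1,0,2,13)_16 → 1³ + 0³ + 2³ + 13³ = 1 + 0 + 8 + 2197 = 2206
2206 = (8,9,14)_16 → 8³ + 9³ + 14³ = 512 + 729 + 2744 = 3985
3985 = (15,9,1)_16 → 15³ + 9³ + 1³ = 3375 + 729 + 1 = 4105
4105 = (1,0,0,9)_16 → 1³ + 0³ + 0³ + 9³ = 1 + 0 + 0 + 729 = 730  — 730 repeats.
That took 15 steps.

15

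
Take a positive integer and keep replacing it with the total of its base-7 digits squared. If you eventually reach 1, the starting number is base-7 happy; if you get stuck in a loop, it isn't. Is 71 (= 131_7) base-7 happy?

not base-7 happy

71 = (1,3,1)_7 → 1² + 3² + 1² = 1 + 9 + 1 = 11
11 = (1,4)_7 → 1² + 4² = 1 + 16 = 17
17 = (2,3)_7 → 2² + 3² = 4 + 9 = 13
13 = (1,6)_7 → 1² + 6² = 1 + 36 = 37
37 = (5,2)_7 → 5² + 2² = 25 + 4 = 29
29 = (4,1)_7 → 4² + 1² = 16 + 1 = 17  — 17 already seen; the sequence cycles without reaching 1.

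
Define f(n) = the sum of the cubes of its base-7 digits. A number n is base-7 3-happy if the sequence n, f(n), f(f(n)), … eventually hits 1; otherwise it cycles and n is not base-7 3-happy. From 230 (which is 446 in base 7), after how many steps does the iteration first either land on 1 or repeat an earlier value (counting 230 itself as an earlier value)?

230 = (4,4,6)_7 → 344
344 = (1,0,0,1)_7 → 2
2 = (2)_7 → 8
8 = (1,1)_7 → 2  — 2 repeats.
That took 4 steps.

4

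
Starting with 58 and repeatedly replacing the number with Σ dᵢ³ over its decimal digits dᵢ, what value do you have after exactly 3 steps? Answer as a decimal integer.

853

58 → 637
637 → 586
586 → 853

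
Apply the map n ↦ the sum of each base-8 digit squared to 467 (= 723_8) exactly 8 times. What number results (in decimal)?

467 = (7,2,3)_8 → 7² + 2² + 3² = 49 + 4 + 9 = 62
62 = (7,6)_8 → 7² + 6² = 49 + 36 = 85
85 = (1,2,5)_8 → 1² + 2² + 5² = 1 + 4 + 25 = 30
30 = (3,6)_8 → 3² + 6² = 9 + 36 = 45
45 = (5,5)_8 → 5² + 5² = 25 + 25 = 50
50 = (6,2)_8 → 6² + 2² = 36 + 4 = 40
40 = (5,0)_8 → 5² + 0² = 25 + 0 = 25
25 = (3,1)_8 → 3² + 1² = 9 + 1 = 10

10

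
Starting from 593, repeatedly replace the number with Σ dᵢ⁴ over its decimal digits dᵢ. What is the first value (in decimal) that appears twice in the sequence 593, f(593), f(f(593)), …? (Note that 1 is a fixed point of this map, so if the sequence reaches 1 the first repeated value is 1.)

593 → 5⁴ + 9⁴ + 3⁴ = 7267
7267 → 7⁴ + 2⁴ + 6⁴ + 7⁴ = 6114
6114 → 6⁴ + 1⁴ + 1⁴ + 4⁴ = 1554
1554 → 1⁴ + 5⁴ + 5⁴ + 4⁴ = 1507
1507 → 1⁴ + 5⁴ + 0⁴ + 7⁴ = 3027
3027 → 3⁴ + 0⁴ + 2⁴ + 7⁴ = 2498
2498 → 2⁴ + 4⁴ + 9⁴ + 8⁴ = 10929
10929 → 1⁴ + 0⁴ + 9⁴ + 2⁴ + 9⁴ = 13139
13139 → 1⁴ + 3⁴ + 1⁴ + 3⁴ + 9⁴ = 6725
6725 → 6⁴ + 7⁴ + 2⁴ + 5⁴ = 4338
4338 → 4⁴ + 3⁴ + 3⁴ + 8⁴ = 4514
4514 → 4⁴ + 5⁴ + 1⁴ + 4⁴ = 1138
1138 → 1⁴ + 1⁴ + 3⁴ + 8⁴ = 4179
4179 → 4⁴ + 1⁴ + 7⁴ + 9⁴ = 9219
9219 → 9⁴ + 2⁴ + 1⁴ + 9⁴ = 13139  — 13139 already appeared earlier.

13139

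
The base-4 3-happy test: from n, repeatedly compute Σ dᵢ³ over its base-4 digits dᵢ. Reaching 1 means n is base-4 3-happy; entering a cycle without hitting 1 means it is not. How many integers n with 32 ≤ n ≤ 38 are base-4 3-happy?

32: 32 → 8 → 8  — not base-4 3-happy
33: 33 → 9 → 9  — not base-4 3-happy
34: 34 → 16 → 1  — base-4 3-happy
35: 35 → 35  — not base-4 3-happy
36: 36 → 9 → 9  — not base-4 3-happy
37: 37 → 10 → 16 → 1  — base-4 3-happy
38: 38 → 17 → 2 → 8 → 8  — not base-4 3-happy
base-4 3-happy: 34, 37

2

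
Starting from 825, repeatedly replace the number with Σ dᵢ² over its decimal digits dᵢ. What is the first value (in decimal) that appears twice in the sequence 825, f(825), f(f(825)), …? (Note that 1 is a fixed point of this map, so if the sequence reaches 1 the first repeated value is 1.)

37

825 → 93
93 → 90
90 → 81
81 → 65
65 → 61
61 → 37
37 → 58
58 → 89
89 → 145
145 → 42
42 → 20
20 → 4
4 → 16
16 → 37  — 37 already appeared earlier.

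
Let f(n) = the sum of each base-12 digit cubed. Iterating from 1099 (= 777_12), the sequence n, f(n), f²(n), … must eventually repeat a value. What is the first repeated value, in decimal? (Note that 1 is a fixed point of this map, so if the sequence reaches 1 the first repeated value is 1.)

1

1099 = (7,7,7)_12 → 1029
1029 = (7,1,9)_12 → 1073
1073 = (7,5,5)_12 → 593
593 = (4,1,5)_12 → 190
190 = (1,3,10)_12 → 1028
1028 = (7,1,8)_12 → 856
856 = (5,11,4)_12 → 1520
1520 = (10,6,8)_12 → 1728
1728 = (1,0,0,0)_12 → 1  — reached the fixed point 1.
1 → 1, so 1 is the first repeated value.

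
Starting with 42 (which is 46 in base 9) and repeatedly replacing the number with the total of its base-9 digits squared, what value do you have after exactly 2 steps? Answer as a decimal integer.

74

42 = (4,6)_9 → 4² + 6² = 52
52 = (5,7)_9 → 5² + 7² = 74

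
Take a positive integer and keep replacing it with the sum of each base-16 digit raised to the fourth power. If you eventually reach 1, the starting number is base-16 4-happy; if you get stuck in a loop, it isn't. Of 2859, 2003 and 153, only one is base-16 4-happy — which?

2859: 2859 → 29298 → 4834 → 38449 → 7939 → 50707 → 22114 → 3233 → 30737 → 6499 → 7939  — repeats 7939 (not base-16 4-happy)
2003: 2003 → 31043 → 9299 → 978 → 28658 → 102562 → 16578 → 21008 → 642 → 4128 → 17 → 2 → 16 → 1  — reaches 1 (base-16 4-happy)
153: 153 → 13122 → 434 → 14658 → 6914 → 14658  — repeats 14658 (not base-16 4-happy)

2003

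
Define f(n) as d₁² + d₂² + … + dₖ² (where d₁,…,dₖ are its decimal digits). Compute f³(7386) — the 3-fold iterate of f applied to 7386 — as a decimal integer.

7386 → 7² + 3² + 8² + 6² = 158
158 → 1² + 5² + 8² = 90
90 → 9² + 0² = 81

81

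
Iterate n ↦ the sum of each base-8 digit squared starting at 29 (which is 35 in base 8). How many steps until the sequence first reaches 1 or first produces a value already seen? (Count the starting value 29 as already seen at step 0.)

3

29 = (3,5)_8 → 34
34 = (4,2)_8 → 20
20 = (2,4)_8 → 20  — 20 repeats.
That took 3 steps.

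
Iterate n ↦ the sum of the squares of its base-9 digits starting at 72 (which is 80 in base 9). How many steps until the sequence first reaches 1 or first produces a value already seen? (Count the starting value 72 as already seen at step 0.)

3

72 = (8,0)_9 → 64
64 = (7,1)_9 → 50
50 = (5,5)_9 → 50  — 50 repeats.
That took 3 steps.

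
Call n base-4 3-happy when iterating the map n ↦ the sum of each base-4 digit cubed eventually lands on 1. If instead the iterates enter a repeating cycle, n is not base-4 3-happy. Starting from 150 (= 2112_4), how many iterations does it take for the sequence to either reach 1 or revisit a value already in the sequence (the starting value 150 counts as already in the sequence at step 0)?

3

150 = (2,1,1,2)_4 → 2³ + 1³ + 1³ + 2³ = 8 + 1 + 1 + 8 = 18
18 = (1,0,2)_4 → 1³ + 0³ + 2³ = 1 + 0 + 8 = 9
9 = (2,1)_4 → 2³ + 1³ = 8 + 1 = 9  — 9 repeats.
That took 3 steps.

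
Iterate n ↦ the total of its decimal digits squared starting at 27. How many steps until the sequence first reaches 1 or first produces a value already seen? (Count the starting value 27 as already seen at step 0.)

27 → 53
53 → 34
34 → 25
25 → 29
29 → 85
85 → 89
89 → 145
145 → 42
42 → 20
20 → 4
4 → 16
16 → 37
37 → 58
58 → 89  — 89 repeats.
That took 14 steps.

14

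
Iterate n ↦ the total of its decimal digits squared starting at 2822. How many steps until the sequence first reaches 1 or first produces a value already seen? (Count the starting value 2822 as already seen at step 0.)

11

2822 → 2² + 8² + 2² + 2² = 76
76 → 7² + 6² = 85
85 → 8² + 5² = 89
89 → 8² + 9² = 145
145 → 1² + 4² + 5² = 42
42 → 4² + 2² = 20
20 → 2² + 0² = 4
4 → 4² = 16
16 → 1² + 6² = 37
37 → 3² + 7² = 58
58 → 5² + 8² = 89  — 89 repeats.
That took 11 steps.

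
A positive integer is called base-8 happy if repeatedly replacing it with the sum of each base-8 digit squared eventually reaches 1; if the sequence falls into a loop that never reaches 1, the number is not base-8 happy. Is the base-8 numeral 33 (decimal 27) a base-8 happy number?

base-8 happy

27 = (3,3)_8 → 3² + 3² = 9 + 9 = 18
18 = (2,2)_8 → 2² + 2² = 4 + 4 = 8
8 = (1,0)_8 → 1² + 0² = 1 + 0 = 1  — reached 1.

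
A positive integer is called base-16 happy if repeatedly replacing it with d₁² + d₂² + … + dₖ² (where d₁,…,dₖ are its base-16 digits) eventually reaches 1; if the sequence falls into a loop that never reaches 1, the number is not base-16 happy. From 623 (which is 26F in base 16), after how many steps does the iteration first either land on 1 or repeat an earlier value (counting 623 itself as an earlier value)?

13

623 = (2,6,15)_16 → 265
265 = (1,0,9)_16 → 82
82 = (5,2)_16 → 29
29 = (1,13)_16 → 170
170 = (10,10)_16 → 200
200 = (12,8)_16 → 208
208 = (13,0)_16 → 169
169 = (10,9)_16 → 181
181 = (11,5)_16 → 146
146 = (9,2)_16 → 85
85 = (5,5)_16 → 50
50 = (3,2)_16 → 13
13 = (13)_16 → 169  — 169 repeats.
That took 13 steps.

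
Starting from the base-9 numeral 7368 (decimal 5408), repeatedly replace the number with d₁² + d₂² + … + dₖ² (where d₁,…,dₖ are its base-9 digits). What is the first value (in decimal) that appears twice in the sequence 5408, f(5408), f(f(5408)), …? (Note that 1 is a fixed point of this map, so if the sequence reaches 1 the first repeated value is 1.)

5408 = (7,3,6,8)_9 → 7² + 3² + 6² + 8² = 49 + 9 + 36 + 64 = 158
158 = (1,8,5)_9 → 1² + 8² + 5² = 1 + 64 + 25 = 90
90 = (1,1,0)_9 → 1² + 1² + 0² = 1 + 1 + 0 = 2
2 = (2)_9 → 2² = 4
4 = (4)_9 → 4² = 16
16 = (1,7)_9 → 1² + 7² = 1 + 49 = 50
50 = (5,5)_9 → 5² + 5² = 25 + 25 = 50  — 50 already appeared earlier.

50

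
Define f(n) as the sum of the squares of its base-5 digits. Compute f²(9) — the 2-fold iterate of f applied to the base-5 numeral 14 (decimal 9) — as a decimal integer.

13

9 = (1,4)_5 → 1² + 4² = 1 + 16 = 17
17 = (3,2)_5 → 3² + 2² = 9 + 4 = 13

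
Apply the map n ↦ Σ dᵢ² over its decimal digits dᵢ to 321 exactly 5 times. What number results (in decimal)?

29

321 → 14
14 → 17
17 → 50
50 → 25
25 → 29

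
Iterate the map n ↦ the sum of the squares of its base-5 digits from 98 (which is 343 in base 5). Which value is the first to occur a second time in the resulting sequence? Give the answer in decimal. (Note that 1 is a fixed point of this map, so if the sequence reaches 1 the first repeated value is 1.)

18

98 = (3,4,3)_5 → 3² + 4² + 3² = 9 + 16 + 9 = 34
34 = (1,1,4)_5 → 1² + 1² + 4² = 1 + 1 + 16 = 18
18 = (3,3)_5 → 3² + 3² = 9 + 9 = 18  — 18 already appeared earlier.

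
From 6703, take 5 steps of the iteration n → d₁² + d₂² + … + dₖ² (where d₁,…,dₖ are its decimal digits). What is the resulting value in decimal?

1

6703 → 6² + 7² + 0² + 3² = 36 + 49 + 0 + 9 = 94
94 → 9² + 4² = 81 + 16 = 97
97 → 9² + 7² = 81 + 49 = 130
130 → 1² + 3² + 0² = 1 + 9 + 0 = 10
10 → 1² + 0² = 1 + 0 = 1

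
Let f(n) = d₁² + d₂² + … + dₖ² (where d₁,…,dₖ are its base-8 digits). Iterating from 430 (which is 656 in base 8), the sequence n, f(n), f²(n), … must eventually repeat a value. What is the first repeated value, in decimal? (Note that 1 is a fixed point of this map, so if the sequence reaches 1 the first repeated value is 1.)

1

430 = (6,5,6)_8 → 6² + 5² + 6² = 97
97 = (1,4,1)_8 → 1² + 4² + 1² = 18
18 = (2,2)_8 → 2² + 2² = 8
8 = (1,0)_8 → 1² + 0² = 1  — reached the fixed point 1.
1 → 1, so 1 is the first repeated value.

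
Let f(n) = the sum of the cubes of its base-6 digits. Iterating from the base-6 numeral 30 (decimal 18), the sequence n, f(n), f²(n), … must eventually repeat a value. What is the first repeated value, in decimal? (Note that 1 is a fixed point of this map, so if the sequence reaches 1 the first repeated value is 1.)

18 = (3,0)_6 → 3³ + 0³ = 27 + 0 = 27
27 = (4,3)_6 → 4³ + 3³ = 64 + 27 = 91
91 = (2,3,1)_6 → 2³ + 3³ + 1³ = 8 + 27 + 1 = 36
36 = (1,0,0)_6 → 1³ + 0³ + 0³ = 1 + 0 + 0 = 1  — reached the fixed point 1.
1 → 1, so 1 is the first repeated value.

1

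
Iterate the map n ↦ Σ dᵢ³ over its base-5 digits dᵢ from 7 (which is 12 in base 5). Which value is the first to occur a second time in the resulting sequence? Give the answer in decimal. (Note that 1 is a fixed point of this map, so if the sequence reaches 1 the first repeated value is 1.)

9

7 = (1,2)_5 → 1³ + 2³ = 9
9 = (1,4)_5 → 1³ + 4³ = 65
65 = (2,3,0)_5 → 2³ + 3³ + 0³ = 35
35 = (1,2,0)_5 → 1³ + 2³ + 0³ = 9  — 9 already appeared earlier.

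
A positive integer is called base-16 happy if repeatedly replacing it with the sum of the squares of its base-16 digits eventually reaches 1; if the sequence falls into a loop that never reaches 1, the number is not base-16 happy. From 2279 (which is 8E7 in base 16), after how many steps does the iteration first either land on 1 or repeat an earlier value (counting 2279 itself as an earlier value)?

9

2279 = (8,14,7)_16 → 309
309 = (1,3,5)_16 → 35
35 = (2,3)_16 → 13
13 = (13)_16 → 169
169 = (10,9)_16 → 181
181 = (11,5)_16 → 146
146 = (9,2)_16 → 85
85 = (5,5)_16 → 50
50 = (3,2)_16 → 13  — 13 repeats.
That took 9 steps.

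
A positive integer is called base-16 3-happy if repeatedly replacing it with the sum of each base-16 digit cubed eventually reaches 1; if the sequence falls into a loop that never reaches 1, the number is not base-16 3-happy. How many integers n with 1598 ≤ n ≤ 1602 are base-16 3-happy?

1598: 1598 → 2987 → 3662 → 5552 → 1457 → 1457  — not base-16 3-happy
1599: 1599 → 3618 → 2760 → 3240 → 3240  — not base-16 3-happy
1600: 1600 → 280 → 514 → 16 → 1  — base-16 3-happy
1601: 1601 → 281 → 731 → 3536 → 4394 → 1010 → 3410 → 2330 → 1730 → 1952 → 1343 → 3527 → 4268 → 2729 → 2729  — not base-16 3-happy
1602: 1602 → 288 → 9 → 729 → 2934 → 1890 → 567 → 378 → 1344 → 189 → 3528 → 4437 → 252 → 5103 → 6147 → 540 → 1737 → 2673 → 1344  — not base-16 3-happy
base-16 3-happy: 1600

1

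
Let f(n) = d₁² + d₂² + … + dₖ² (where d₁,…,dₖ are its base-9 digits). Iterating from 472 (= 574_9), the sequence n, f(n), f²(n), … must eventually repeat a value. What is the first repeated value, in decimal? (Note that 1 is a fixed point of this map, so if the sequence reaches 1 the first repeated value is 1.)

472 = (5,7,4)_9 → 90
90 = (1,1,0)_9 → 2
2 = (2)_9 → 4
4 = (4)_9 → 16
16 = (1,7)_9 → 50
50 = (5,5)_9 → 50  — 50 already appeared earlier.

50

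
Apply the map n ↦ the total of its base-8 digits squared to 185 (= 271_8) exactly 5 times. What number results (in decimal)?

185 = (2,7,1)_8 → 54
54 = (6,6)_8 → 72
72 = (1,1,0)_8 → 2
2 = (2)_8 → 4
4 = (4)_8 → 16

16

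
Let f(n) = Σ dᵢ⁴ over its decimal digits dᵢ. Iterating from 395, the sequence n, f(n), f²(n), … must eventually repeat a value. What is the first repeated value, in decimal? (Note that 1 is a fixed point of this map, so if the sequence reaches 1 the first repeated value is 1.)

395 → 3⁴ + 9⁴ + 5⁴ = 7267
7267 → 7⁴ + 2⁴ + 6⁴ + 7⁴ = 6114
6114 → 6⁴ + 1⁴ + 1⁴ + 4⁴ = 1554
1554 → 1⁴ + 5⁴ + 5⁴ + 4⁴ = 1507
1507 → 1⁴ + 5⁴ + 0⁴ + 7⁴ = 3027
3027 → 3⁴ + 0⁴ + 2⁴ + 7⁴ = 2498
2498 → 2⁴ + 4⁴ + 9⁴ + 8⁴ = 10929
10929 → 1⁴ + 0⁴ + 9⁴ + 2⁴ + 9⁴ = 13139
13139 → 1⁴ + 3⁴ + 1⁴ + 3⁴ + 9⁴ = 6725
6725 → 6⁴ + 7⁴ + 2⁴ + 5⁴ = 4338
4338 → 4⁴ + 3⁴ + 3⁴ + 8⁴ = 4514
4514 → 4⁴ + 5⁴ + 1⁴ + 4⁴ = 1138
1138 → 1⁴ + 1⁴ + 3⁴ + 8⁴ = 4179
4179 → 4⁴ + 1⁴ + 7⁴ + 9⁴ = 9219
9219 → 9⁴ + 2⁴ + 1⁴ + 9⁴ = 13139  — 13139 already appeared earlier.

13139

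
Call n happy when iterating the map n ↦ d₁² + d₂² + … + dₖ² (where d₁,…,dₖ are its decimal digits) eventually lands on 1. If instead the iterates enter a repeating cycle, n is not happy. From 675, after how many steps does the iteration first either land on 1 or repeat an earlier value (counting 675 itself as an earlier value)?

675 → 110
110 → 2
2 → 4
4 → 16
16 → 37
37 → 58
58 → 89
89 → 145
145 → 42
42 → 20
20 → 4  — 4 repeats.
That took 11 steps.

11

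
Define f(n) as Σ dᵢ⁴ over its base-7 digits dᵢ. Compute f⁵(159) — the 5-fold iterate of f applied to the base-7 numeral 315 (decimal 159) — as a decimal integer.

963

159 = (3,1,5)_7 → 3⁴ + 1⁴ + 5⁴ = 81 + 1 + 625 = 707
707 = (2,0,3,0)_7 → 2⁴ + 0⁴ + 3⁴ + 0⁴ = 16 + 0 + 81 + 0 = 97
97 = (1,6,6)_7 → 1⁴ + 6⁴ + 6⁴ = 1 + 1296 + 1296 = 2593
2593 = (1,0,3,6,3)_7 → 1⁴ + 0⁴ + 3⁴ + 6⁴ + 3⁴ = 1 + 0 + 81 + 1296 + 81 = 1459
1459 = (4,1,5,3)_7 → 4⁴ + 1⁴ + 5⁴ + 3⁴ = 256 + 1 + 625 + 81 = 963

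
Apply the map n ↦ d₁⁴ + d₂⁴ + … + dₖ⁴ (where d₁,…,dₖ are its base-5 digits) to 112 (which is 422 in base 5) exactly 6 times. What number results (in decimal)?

112 = (4,2,2)_5 → 4⁴ + 2⁴ + 2⁴ = 256 + 16 + 16 = 288
288 = (2,1,2,3)_5 → 2⁴ + 1⁴ + 2⁴ + 3⁴ = 16 + 1 + 16 + 81 = 114
114 = (4,2,4)_5 → 4⁴ + 2⁴ + 4⁴ = 256 + 16 + 256 = 528
528 = (4,1,0,3)_5 → 4⁴ + 1⁴ + 0⁴ + 3⁴ = 256 + 1 + 0 + 81 = 338
338 = (2,3,2,3)_5 → 2⁴ + 3⁴ + 2⁴ + 3⁴ = 16 + 81 + 16 + 81 = 194
194 = (1,2,3,4)_5 → 1⁴ + 2⁴ + 3⁴ + 4⁴ = 1 + 16 + 81 + 256 = 354

354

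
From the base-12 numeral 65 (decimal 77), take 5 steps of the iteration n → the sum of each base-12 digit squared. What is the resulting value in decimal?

77 = (6,5)_12 → 6² + 5² = 61
61 = (5,1)_12 → 5² + 1² = 26
26 = (2,2)_12 → 2² + 2² = 8
8 = (8)_12 → 8² = 64
64 = (5,4)_12 → 5² + 4² = 41

41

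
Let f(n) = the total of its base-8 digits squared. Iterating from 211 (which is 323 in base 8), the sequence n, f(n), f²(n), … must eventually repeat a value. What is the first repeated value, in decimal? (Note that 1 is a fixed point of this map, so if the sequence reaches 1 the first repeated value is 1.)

25

211 = (3,2,3)_8 → 3² + 2² + 3² = 22
22 = (2,6)_8 → 2² + 6² = 40
40 = (5,0)_8 → 5² + 0² = 25
25 = (3,1)_8 → 3² + 1² = 10
10 = (1,2)_8 → 1² + 2² = 5
5 = (5)_8 → 5² = 25  — 25 already appeared earlier.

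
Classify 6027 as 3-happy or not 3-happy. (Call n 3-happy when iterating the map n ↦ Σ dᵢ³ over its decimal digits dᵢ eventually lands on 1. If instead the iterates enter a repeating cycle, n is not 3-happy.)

6027 → 567
567 → 684
684 → 792
792 → 1080
1080 → 513
513 → 153
153 → 153  — 153 already seen; the sequence cycles without reaching 1.

not 3-happy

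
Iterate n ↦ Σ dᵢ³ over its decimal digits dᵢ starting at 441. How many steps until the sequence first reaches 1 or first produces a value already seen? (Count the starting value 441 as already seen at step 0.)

441 → 4³ + 4³ + 1³ = 129
129 → 1³ + 2³ + 9³ = 738
738 → 7³ + 3³ + 8³ = 882
882 → 8³ + 8³ + 2³ = 1032
1032 → 1³ + 0³ + 3³ + 2³ = 36
36 → 3³ + 6³ = 243
243 → 2³ + 4³ + 3³ = 99
99 → 9³ + 9³ = 1458
1458 → 1³ + 4³ + 5³ + 8³ = 702
702 → 7³ + 0³ + 2³ = 351
351 → 3³ + 5³ + 1³ = 153
153 → 1³ + 5³ + 3³ = 153  — 153 repeats.
That took 12 steps.

12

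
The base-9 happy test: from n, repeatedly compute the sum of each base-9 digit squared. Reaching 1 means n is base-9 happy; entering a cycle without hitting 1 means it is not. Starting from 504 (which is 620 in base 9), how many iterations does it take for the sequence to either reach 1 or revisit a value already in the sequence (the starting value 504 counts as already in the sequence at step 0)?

8

504 = (6,2,0)_9 → 6² + 2² + 0² = 40
40 = (4,4)_9 → 4² + 4² = 32
32 = (3,5)_9 → 3² + 5² = 34
34 = (3,7)_9 → 3² + 7² = 58
58 = (6,4)_9 → 6² + 4² = 52
52 = (5,7)_9 → 5² + 7² = 74
74 = (8,2)_9 → 8² + 2² = 68
68 = (7,5)_9 → 7² + 5² = 74  — 74 repeats.
That took 8 steps.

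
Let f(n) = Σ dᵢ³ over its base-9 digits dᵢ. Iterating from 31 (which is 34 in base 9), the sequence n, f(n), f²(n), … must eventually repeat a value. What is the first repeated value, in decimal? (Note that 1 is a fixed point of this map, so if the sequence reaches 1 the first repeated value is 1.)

27

31 = (3,4)_9 → 3³ + 4³ = 27 + 64 = 91
91 = (1,1,1)_9 → 1³ + 1³ + 1³ = 1 + 1 + 1 = 3
3 = (3)_9 → 3³ = 27
27 = (3,0)_9 → 3³ + 0³ = 27 + 0 = 27  — 27 already appeared earlier.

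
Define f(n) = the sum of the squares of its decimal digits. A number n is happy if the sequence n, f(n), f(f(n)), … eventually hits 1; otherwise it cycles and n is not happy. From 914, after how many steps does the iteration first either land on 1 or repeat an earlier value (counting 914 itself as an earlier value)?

914 → 9² + 1² + 4² = 81 + 1 + 16 = 98
98 → 9² + 8² = 81 + 64 = 145
145 → 1² + 4² + 5² = 1 + 16 + 25 = 42
42 → 4² + 2² = 16 + 4 = 20
20 → 2² + 0² = 4 + 0 = 4
4 → 4² = 16
16 → 1² + 6² = 1 + 36 = 37
37 → 3² + 7² = 9 + 49 = 58
58 → 5² + 8² = 25 + 64 = 89
89 → 8² + 9² = 64 + 81 = 145  — 145 repeats.
That took 10 steps.

10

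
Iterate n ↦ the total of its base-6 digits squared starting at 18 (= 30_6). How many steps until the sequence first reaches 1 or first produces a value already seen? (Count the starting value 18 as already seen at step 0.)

11

18 = (3,0)_6 → 9
9 = (1,3)_6 → 10
10 = (1,4)_6 → 17
17 = (2,5)_6 → 29
29 = (4,5)_6 → 41
41 = (1,0,5)_6 → 26
26 = (4,2)_6 → 20
20 = (3,2)_6 → 13
13 = (2,1)_6 → 5
5 = (5)_6 → 25
25 = (4,1)_6 → 17  — 17 repeats.
That took 11 steps.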